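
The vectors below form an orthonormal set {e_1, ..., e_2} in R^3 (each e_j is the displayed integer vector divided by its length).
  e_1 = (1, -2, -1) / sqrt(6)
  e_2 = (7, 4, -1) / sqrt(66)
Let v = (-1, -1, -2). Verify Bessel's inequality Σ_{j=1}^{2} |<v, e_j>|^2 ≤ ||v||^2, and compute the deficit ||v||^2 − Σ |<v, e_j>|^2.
Σ |<v, e_j>|^2 = 30/11; ||v||^2 = 6; deficit = 36/11

Write each e_j = u_j / sqrt(<u_j, u_j>) where u_j is the displayed integer vector. Then <v, e_j> = <v, u_j> / sqrt(<u_j, u_j>), so |<v, e_j>|^2 = <v, u_j>^2 / <u_j, u_j>.
Coefficients: <v, e_1> = 3/sqrt(6), <v, e_2> = -9/sqrt(66).
Square and sum: Σ |<v, e_j>|^2 = 30/11.
Compute ||v||^2 = v·v = 6.
Deficit = 6 − 30/11 = 36/11 ≥ 0, confirming Bessel's inequality. (The deficit equals ||v − Σ <v,e_j> e_j||^2, the squared distance from v to span{e_j}.)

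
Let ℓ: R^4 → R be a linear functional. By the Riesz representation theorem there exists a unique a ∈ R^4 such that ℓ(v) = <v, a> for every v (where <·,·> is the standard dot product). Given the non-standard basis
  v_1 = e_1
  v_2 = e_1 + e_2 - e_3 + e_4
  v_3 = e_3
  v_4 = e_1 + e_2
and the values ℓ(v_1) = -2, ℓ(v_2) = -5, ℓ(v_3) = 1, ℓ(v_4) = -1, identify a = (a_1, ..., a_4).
a = (-2, 1, 1, -3)

Write a = (a_1, ..., a_4) in the standard basis. For each basis vector v_i, ℓ(v_i) = <v_i, a> is a linear equation in the a_j's. Collect the n equations into a matrix system V a = ℓ, where row i of V is v_i (expressed in the standard basis). Since V is invertible (lower-triangular with 1s on the diagonal, up to permutation), solve by back-substitution:
  V =
[[1, 0, 0, 0],
 [1, 1, -1, 1],
 [0, 0, 1, 0],
 [1, 1, 0, 0]]
  V a = (-2, -5, 1, -1)
Solving gives a = (-2, 1, 1, -3).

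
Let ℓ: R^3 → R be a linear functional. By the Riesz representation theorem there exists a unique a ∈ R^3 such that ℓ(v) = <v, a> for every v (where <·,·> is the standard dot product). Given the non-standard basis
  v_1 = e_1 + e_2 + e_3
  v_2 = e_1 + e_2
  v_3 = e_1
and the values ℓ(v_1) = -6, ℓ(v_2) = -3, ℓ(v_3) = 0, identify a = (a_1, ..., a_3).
a = (0, -3, -3)

Write a = (a_1, ..., a_3) in the standard basis. For each basis vector v_i, ℓ(v_i) = <v_i, a> is a linear equation in the a_j's. Collect the n equations into a matrix system V a = ℓ, where row i of V is v_i (expressed in the standard basis). Since V is invertible (lower-triangular with 1s on the diagonal, up to permutation), solve by back-substitution:
  V =
[[1, 1, 1],
 [1, 1, 0],
 [1, 0, 0]]
  V a = (-6, -3, 0)
Solving gives a = (0, -3, -3).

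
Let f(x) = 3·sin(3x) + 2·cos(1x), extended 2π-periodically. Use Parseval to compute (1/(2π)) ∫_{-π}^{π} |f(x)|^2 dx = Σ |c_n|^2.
Σ |c_n|^2 = 13/2

Expand |f|^2 and use orthogonality of {sin(nx), cos(mx)} on [-π, π]:
  ∫_{-π}^{π} sin(nx)^2 dx = π, ∫ cos(mx)^2 dx = π, and cross terms integrate to 0.
So ∫_{-π}^{π} f(x)^2 dx = 3^2 · π + 2^2 · π = (9 + 4)π.
Divide by 2π: (9 + 4)/2 = 13/2.
By Parseval, this equals Σ |c_n|^2.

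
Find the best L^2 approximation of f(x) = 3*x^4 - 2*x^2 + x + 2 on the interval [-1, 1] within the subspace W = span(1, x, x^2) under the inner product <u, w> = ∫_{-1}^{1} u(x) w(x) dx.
g(x) = 4*x^2/7 + x + 61/35

The best approximation g ∈ W is the orthogonal projection of f onto W. Writing g = a_0 + a_1 x + a_2 x^2, the coefficients solve the normal equations G · a = b where
  G_{ij} = <φ_i, φ_j> and b_i = <f, φ_i>, with φ_0 = 1, φ_1 = x, φ_2 = x^2.
G =
  [2, 0, 2/3]
  [0, 2/3, 0]
  [2/3, 0, 2/5],
b = (58/15, 2/3, 146/105).
Solving gives a_0 = 61/35, a_1 = 1, a_2 = 4/7, so
  g(x) = 4*x^2/7 + x + 61/35.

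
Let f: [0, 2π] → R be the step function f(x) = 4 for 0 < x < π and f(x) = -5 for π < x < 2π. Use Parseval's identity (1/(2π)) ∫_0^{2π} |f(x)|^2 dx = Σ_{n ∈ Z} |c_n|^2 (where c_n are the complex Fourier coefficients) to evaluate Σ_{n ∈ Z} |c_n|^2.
Σ |c_n|^2 = 41/2

Parseval equates the L^2 energy of f (normalised by 1/(2π)) with the ℓ^2 sum of its Fourier coefficients: (1/(2π)) ∫_0^{2π} |f|^2 = Σ |c_n|^2.
Compute the left side: (1/(2π)) [∫_0^π 4^2 dx + ∫_π^{2π} (-5)^2 dx] = (1/(2π)) · (16π + 25π) = (16 + 25)/2 = 41/2.
So Σ_{n ∈ Z} |c_n|^2 = 41/2.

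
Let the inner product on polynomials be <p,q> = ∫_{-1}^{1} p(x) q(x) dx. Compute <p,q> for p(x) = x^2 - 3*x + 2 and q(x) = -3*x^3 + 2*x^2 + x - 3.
<p,q> = -134/15

Expand the product: p(x)·q(x) = -3*x^5 + 11*x^4 - 11*x^3 - 2*x^2 + 11*x - 6.
∫_{-1}^{1} of each monomial x^k gives [2/(k+1) if k even, 0 if k odd]. Integrating term-by-term (or equivalently evaluating the antiderivative F(x) = -x^6/2 + 11*x^5/5 - 11*x^4/4 - 2*x^3/3 + 11*x^2/2 - 6*x at the endpoints):
  F(1) − F(−1) = -133/60 − (403/60) = -134/15.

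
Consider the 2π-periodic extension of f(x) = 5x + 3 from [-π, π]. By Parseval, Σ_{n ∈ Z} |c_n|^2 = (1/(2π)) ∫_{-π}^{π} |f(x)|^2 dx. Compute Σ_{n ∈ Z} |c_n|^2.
Σ |c_n|^2 = 25π^2/3 + 9

Expand and integrate term by term over [-π, π]:
  ∫ (5x)^2 dx = 25·(2π^3/3); ∫ 2·5·(3)·x dx = 0 (odd integrand); ∫ 3^2 dx = 9·2π.
So (1/(2π)) ∫_{-π}^{π} (5x + 3)^2 dx = 25π^2/3 + 9 = 25π^2/3 + 9.
Parseval ⇒ Σ |c_n|^2 = 25π^2/3 + 9.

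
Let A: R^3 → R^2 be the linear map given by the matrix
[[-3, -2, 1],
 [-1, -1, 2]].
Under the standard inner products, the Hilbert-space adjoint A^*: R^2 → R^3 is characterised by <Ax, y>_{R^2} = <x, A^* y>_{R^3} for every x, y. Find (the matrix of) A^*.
A^* = A^T =
[[-3, -1],
 [-2, -1],
 [1, 2]]

For real matrices with standard dot products, the defining identity <Ax, y> = <x, A^* y> gives (Ax)^T y = x^T (A^*) y, i.e. x^T A^T y = x^T (A^*) y. Since this holds for all x, y, we must have A^* = A^T. Therefore
A^* =
[[-3, -1],
 [-2, -1],
 [1, 2]].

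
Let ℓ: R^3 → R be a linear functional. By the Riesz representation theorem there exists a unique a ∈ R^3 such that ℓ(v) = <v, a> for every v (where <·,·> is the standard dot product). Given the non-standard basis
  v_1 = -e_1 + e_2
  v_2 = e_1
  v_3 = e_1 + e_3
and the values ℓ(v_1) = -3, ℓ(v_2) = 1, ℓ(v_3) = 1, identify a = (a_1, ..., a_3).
a = (1, -2, 0)

Write a = (a_1, ..., a_3) in the standard basis. For each basis vector v_i, ℓ(v_i) = <v_i, a> is a linear equation in the a_j's. Collect the n equations into a matrix system V a = ℓ, where row i of V is v_i (expressed in the standard basis). Since V is invertible (lower-triangular with 1s on the diagonal, up to permutation), solve by back-substitution:
  V =
[[-1, 1, 0],
 [1, 0, 0],
 [1, 0, 1]]
  V a = (-3, 1, 1)
Solving gives a = (1, -2, 0).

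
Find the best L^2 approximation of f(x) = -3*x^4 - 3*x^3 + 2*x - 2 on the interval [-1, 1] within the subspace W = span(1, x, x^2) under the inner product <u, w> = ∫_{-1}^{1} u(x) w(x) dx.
g(x) = -18*x^2/7 + x/5 - 61/35

The best approximation g ∈ W is the orthogonal projection of f onto W. Writing g = a_0 + a_1 x + a_2 x^2, the coefficients solve the normal equations G · a = b where
  G_{ij} = <φ_i, φ_j> and b_i = <f, φ_i>, with φ_0 = 1, φ_1 = x, φ_2 = x^2.
G =
  [2, 0, 2/3]
  [0, 2/3, 0]
  [2/3, 0, 2/5],
b = (-26/5, 2/15, -46/21).
Solving gives a_0 = -61/35, a_1 = 1/5, a_2 = -18/7, so
  g(x) = -18*x^2/7 + x/5 - 61/35.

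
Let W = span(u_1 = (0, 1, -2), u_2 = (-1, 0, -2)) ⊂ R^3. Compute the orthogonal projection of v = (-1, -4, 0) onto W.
proj_W(v) = (-7/3, -8/3, 2/3)

Set up U = [u_1 | ... | u_2] ∈ R^(3×2). The projector onto W = col(U) is P = U (U^T U)^(-1) U^T.
Compute U^T U =
  [5, 4]
  [4, 5],
and U^T v = (-4, 1).
Solve U^T U · c = U^T v for the coefficients: c = (-8/3, 7/3). The projection is proj_W(v) = U c.
Check: (v - proj_W(v)) · u_1 = 0  (should be 0).
Check: (v - proj_W(v)) · u_2 = 0  (should be 0).
Result: proj_W(v) = (-7/3, -8/3, 2/3).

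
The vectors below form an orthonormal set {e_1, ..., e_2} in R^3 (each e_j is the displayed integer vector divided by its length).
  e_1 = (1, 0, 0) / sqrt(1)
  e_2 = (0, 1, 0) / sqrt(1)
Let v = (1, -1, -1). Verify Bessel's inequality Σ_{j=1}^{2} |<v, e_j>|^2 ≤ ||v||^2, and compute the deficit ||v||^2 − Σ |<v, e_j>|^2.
Σ |<v, e_j>|^2 = 2; ||v||^2 = 3; deficit = 1

Write each e_j = u_j / sqrt(<u_j, u_j>) where u_j is the displayed integer vector. Then <v, e_j> = <v, u_j> / sqrt(<u_j, u_j>), so |<v, e_j>|^2 = <v, u_j>^2 / <u_j, u_j>.
Coefficients: <v, e_1> = 1/sqrt(1), <v, e_2> = -1/sqrt(1).
Square and sum: Σ |<v, e_j>|^2 = 2.
Compute ||v||^2 = v·v = 3.
Deficit = 3 − 2 = 1 ≥ 0, confirming Bessel's inequality. (The deficit equals ||v − Σ <v,e_j> e_j||^2, the squared distance from v to span{e_j}.)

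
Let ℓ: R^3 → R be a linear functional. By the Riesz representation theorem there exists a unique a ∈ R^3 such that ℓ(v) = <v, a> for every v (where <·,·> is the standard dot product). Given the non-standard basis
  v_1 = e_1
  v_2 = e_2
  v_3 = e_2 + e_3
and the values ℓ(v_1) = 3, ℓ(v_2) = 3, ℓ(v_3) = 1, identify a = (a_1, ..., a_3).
a = (3, 3, -2)

Write a = (a_1, ..., a_3) in the standard basis. For each basis vector v_i, ℓ(v_i) = <v_i, a> is a linear equation in the a_j's. Collect the n equations into a matrix system V a = ℓ, where row i of V is v_i (expressed in the standard basis). Since V is invertible (lower-triangular with 1s on the diagonal, up to permutation), solve by back-substitution:
  V =
[[1, 0, 0],
 [0, 1, 0],
 [0, 1, 1]]
  V a = (3, 3, 1)
Solving gives a = (3, 3, -2).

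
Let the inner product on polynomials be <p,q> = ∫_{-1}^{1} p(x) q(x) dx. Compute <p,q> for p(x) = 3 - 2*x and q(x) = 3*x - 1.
<p,q> = -10

Expand the product: p(x)·q(x) = -6*x^2 + 11*x - 3.
∫_{-1}^{1} of each monomial x^k gives [2/(k+1) if k even, 0 if k odd]. Integrating term-by-term (or equivalently evaluating the antiderivative F(x) = -2*x^3 + 11*x^2/2 - 3*x at the endpoints):
  F(1) − F(−1) = 1/2 − (21/2) = -10.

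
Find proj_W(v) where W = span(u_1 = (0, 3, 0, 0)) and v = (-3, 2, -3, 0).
proj_W(v) = (0, 2, 0, 0)

Set up U = [u_1 | ... | u_1] ∈ R^(4×1). The projector onto W = col(U) is P = U (U^T U)^(-1) U^T.
Compute U^T U =
  [9],
and U^T v = (6).
Solve U^T U · c = U^T v for the coefficients: c = (2/3). The projection is proj_W(v) = U c.
Check: (v - proj_W(v)) · u_1 = 0  (should be 0).
Result: proj_W(v) = (0, 2, 0, 0).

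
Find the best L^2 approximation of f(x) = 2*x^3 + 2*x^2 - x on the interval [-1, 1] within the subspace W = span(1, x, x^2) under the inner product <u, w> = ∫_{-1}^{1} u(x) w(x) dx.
g(x) = 2*x^2 + x/5

The best approximation g ∈ W is the orthogonal projection of f onto W. Writing g = a_0 + a_1 x + a_2 x^2, the coefficients solve the normal equations G · a = b where
  G_{ij} = <φ_i, φ_j> and b_i = <f, φ_i>, with φ_0 = 1, φ_1 = x, φ_2 = x^2.
G =
  [2, 0, 2/3]
  [0, 2/3, 0]
  [2/3, 0, 2/5],
b = (4/3, 2/15, 4/5).
Solving gives a_0 = 0, a_1 = 1/5, a_2 = 2, so
  g(x) = 2*x^2 + x/5.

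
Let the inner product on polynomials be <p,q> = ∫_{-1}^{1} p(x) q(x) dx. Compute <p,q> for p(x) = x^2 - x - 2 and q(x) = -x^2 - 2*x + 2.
<p,q> = -22/5

Expand the product: p(x)·q(x) = -x^4 - x^3 + 6*x^2 + 2*x - 4.
∫_{-1}^{1} of each monomial x^k gives [2/(k+1) if k even, 0 if k odd]. Integrating term-by-term (or equivalently evaluating the antiderivative F(x) = -x^5/5 - x^4/4 + 2*x^3 + x^2 - 4*x at the endpoints):
  F(1) − F(−1) = -29/20 − (59/20) = -22/5.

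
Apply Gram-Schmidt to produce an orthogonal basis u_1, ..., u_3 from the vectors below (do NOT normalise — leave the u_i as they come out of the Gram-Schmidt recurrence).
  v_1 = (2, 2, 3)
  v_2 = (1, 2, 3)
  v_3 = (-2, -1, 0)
Orthogonal basis:
  u_1 = (2, 2, 3)
  u_2 = (-13/17, 4/17, 6/17)
  u_3 = (0, -9/13, 6/13)

Apply the Gram-Schmidt recurrence
  u_1 = v_1
  u_i = v_i − Σ_{j<i} ((v_i · u_j) / (u_j · u_j)) · u_j.

Step by step this gives:
  u_1 = (2, 2, 3)
  u_2 = (-13/17, 4/17, 6/17)
  u_3 = (0, -9/13, 6/13)

Orthogonality check:
  u_2 · u_1 = 0 (should be 0)
  u_3 · u_1 = 0 (should be 0)
  u_3 · u_2 = 0 (should be 0)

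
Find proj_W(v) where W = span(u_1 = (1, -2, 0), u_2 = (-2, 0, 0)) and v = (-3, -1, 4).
proj_W(v) = (-3, -1, 0)

Set up U = [u_1 | ... | u_2] ∈ R^(3×2). The projector onto W = col(U) is P = U (U^T U)^(-1) U^T.
Compute U^T U =
  [5, -2]
  [-2, 4],
and U^T v = (-1, 6).
Solve U^T U · c = U^T v for the coefficients: c = (1/2, 7/4). The projection is proj_W(v) = U c.
Check: (v - proj_W(v)) · u_1 = 0  (should be 0).
Check: (v - proj_W(v)) · u_2 = 0  (should be 0).
Result: proj_W(v) = (-3, -1, 0).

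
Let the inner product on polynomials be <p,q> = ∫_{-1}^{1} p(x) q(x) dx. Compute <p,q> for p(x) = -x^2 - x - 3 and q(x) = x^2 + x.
<p,q> = -46/15

Expand the product: p(x)·q(x) = -x^4 - 2*x^3 - 4*x^2 - 3*x.
∫_{-1}^{1} of each monomial x^k gives [2/(k+1) if k even, 0 if k odd]. Integrating term-by-term (or equivalently evaluating the antiderivative F(x) = -x^5/5 - x^4/2 - 4*x^3/3 - 3*x^2/2 at the endpoints):
  F(1) − F(−1) = -53/15 − (-7/15) = -46/15.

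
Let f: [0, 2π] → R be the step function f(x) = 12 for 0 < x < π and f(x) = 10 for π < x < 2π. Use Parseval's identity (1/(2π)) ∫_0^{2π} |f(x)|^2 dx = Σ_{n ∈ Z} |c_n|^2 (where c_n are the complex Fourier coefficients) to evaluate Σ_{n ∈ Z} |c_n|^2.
Σ |c_n|^2 = 122

Parseval equates the L^2 energy of f (normalised by 1/(2π)) with the ℓ^2 sum of its Fourier coefficients: (1/(2π)) ∫_0^{2π} |f|^2 = Σ |c_n|^2.
Compute the left side: (1/(2π)) [∫_0^π 12^2 dx + ∫_π^{2π} 10^2 dx] = (1/(2π)) · (144π + 100π) = (144 + 100)/2 = 122.
So Σ_{n ∈ Z} |c_n|^2 = 122.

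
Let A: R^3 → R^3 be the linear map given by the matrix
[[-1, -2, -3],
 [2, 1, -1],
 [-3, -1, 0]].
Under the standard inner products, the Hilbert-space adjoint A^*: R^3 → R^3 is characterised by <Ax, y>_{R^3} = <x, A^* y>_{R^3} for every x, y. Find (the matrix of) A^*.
A^* = A^T =
[[-1, 2, -3],
 [-2, 1, -1],
 [-3, -1, 0]]

For real matrices with standard dot products, the defining identity <Ax, y> = <x, A^* y> gives (Ax)^T y = x^T (A^*) y, i.e. x^T A^T y = x^T (A^*) y. Since this holds for all x, y, we must have A^* = A^T. Therefore
A^* =
[[-1, 2, -3],
 [-2, 1, -1],
 [-3, -1, 0]].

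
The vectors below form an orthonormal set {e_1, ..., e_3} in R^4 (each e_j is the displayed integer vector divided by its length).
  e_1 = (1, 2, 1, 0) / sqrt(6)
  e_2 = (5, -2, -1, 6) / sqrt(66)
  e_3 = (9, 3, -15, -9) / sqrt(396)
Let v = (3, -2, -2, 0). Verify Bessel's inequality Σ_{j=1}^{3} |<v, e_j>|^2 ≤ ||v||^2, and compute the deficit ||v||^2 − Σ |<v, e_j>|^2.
Σ |<v, e_j>|^2 = 59/4; ||v||^2 = 17; deficit = 9/4

Write each e_j = u_j / sqrt(<u_j, u_j>) where u_j is the displayed integer vector. Then <v, e_j> = <v, u_j> / sqrt(<u_j, u_j>), so |<v, e_j>|^2 = <v, u_j>^2 / <u_j, u_j>.
Coefficients: <v, e_1> = -3/sqrt(6), <v, e_2> = 21/sqrt(66), <v, e_3> = 51/sqrt(396).
Square and sum: Σ |<v, e_j>|^2 = 59/4.
Compute ||v||^2 = v·v = 17.
Deficit = 17 − 59/4 = 9/4 ≥ 0, confirming Bessel's inequality. (The deficit equals ||v − Σ <v,e_j> e_j||^2, the squared distance from v to span{e_j}.)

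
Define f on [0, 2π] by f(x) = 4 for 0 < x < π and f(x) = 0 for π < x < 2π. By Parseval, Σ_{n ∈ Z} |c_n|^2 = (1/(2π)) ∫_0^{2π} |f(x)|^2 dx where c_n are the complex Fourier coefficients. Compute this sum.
Σ |c_n|^2 = 8

Parseval equates the L^2 energy of f (normalised by 1/(2π)) with the ℓ^2 sum of its Fourier coefficients: (1/(2π)) ∫_0^{2π} |f|^2 = Σ |c_n|^2.
Compute the left side: (1/(2π)) [∫_0^π 4^2 dx + ∫_π^{2π} 0^2 dx] = (1/(2π)) · (16π + 0π) = (16 + 0)/2 = 8.
So Σ_{n ∈ Z} |c_n|^2 = 8.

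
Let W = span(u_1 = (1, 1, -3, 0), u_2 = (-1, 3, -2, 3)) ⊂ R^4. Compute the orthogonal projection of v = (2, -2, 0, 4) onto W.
proj_W(v) = (-76/189, 100/189, 8/189, 44/63)

Set up U = [u_1 | ... | u_2] ∈ R^(4×2). The projector onto W = col(U) is P = U (U^T U)^(-1) U^T.
Compute U^T U =
  [11, 8]
  [8, 23],
and U^T v = (0, 4).
Solve U^T U · c = U^T v for the coefficients: c = (-32/189, 44/189). The projection is proj_W(v) = U c.
Check: (v - proj_W(v)) · u_1 = 0  (should be 0).
Check: (v - proj_W(v)) · u_2 = 0  (should be 0).
Result: proj_W(v) = (-76/189, 100/189, 8/189, 44/63).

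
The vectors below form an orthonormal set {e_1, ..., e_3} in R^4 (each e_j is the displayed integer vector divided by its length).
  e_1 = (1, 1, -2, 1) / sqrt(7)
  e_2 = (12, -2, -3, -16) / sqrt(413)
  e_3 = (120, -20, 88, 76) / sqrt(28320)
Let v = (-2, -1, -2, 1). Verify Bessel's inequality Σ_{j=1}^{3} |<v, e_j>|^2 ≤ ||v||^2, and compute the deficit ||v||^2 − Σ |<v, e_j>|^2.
Σ |<v, e_j>|^2 = 20/3; ||v||^2 = 10; deficit = 10/3

Write each e_j = u_j / sqrt(<u_j, u_j>) where u_j is the displayed integer vector. Then <v, e_j> = <v, u_j> / sqrt(<u_j, u_j>), so |<v, e_j>|^2 = <v, u_j>^2 / <u_j, u_j>.
Coefficients: <v, e_1> = 2/sqrt(7), <v, e_2> = -32/sqrt(413), <v, e_3> = -320/sqrt(28320).
Square and sum: Σ |<v, e_j>|^2 = 20/3.
Compute ||v||^2 = v·v = 10.
Deficit = 10 − 20/3 = 10/3 ≥ 0, confirming Bessel's inequality. (The deficit equals ||v − Σ <v,e_j> e_j||^2, the squared distance from v to span{e_j}.)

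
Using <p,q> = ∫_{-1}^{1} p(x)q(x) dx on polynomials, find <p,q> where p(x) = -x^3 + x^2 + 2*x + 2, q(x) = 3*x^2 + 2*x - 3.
<p,q> = -104/15

Expand the product: p(x)·q(x) = -3*x^5 + x^4 + 11*x^3 + 7*x^2 - 2*x - 6.
∫_{-1}^{1} of each monomial x^k gives [2/(k+1) if k even, 0 if k odd]. Integrating term-by-term (or equivalently evaluating the antiderivative F(x) = -x^6/2 + x^5/5 + 11*x^4/4 + 7*x^3/3 - x^2 - 6*x at the endpoints):
  F(1) − F(−1) = -133/60 − (283/60) = -104/15.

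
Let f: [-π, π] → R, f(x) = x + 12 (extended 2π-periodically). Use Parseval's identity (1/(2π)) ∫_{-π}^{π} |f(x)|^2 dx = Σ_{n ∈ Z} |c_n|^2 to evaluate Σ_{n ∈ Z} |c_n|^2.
Σ |c_n|^2 = π^2/3 + 144

Expand and integrate term by term over [-π, π]:
  ∫ (x)^2 dx = 1·(2π^3/3); ∫ 2·1·(12)·x dx = 0 (odd integrand); ∫ 12^2 dx = 144·2π.
So (1/(2π)) ∫_{-π}^{π} (x + 12)^2 dx = 1π^2/3 + 144 = π^2/3 + 144.
Parseval ⇒ Σ |c_n|^2 = π^2/3 + 144.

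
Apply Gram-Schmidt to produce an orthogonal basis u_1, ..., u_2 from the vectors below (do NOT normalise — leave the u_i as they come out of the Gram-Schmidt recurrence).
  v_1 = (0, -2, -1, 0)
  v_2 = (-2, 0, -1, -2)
Orthogonal basis:
  u_1 = (0, -2, -1, 0)
  u_2 = (-2, 2/5, -4/5, -2)

Apply the Gram-Schmidt recurrence
  u_1 = v_1
  u_i = v_i − Σ_{j<i} ((v_i · u_j) / (u_j · u_j)) · u_j.

Step by step this gives:
  u_1 = (0, -2, -1, 0)
  u_2 = (-2, 2/5, -4/5, -2)

Orthogonality check:
  u_2 · u_1 = 0 (should be 0)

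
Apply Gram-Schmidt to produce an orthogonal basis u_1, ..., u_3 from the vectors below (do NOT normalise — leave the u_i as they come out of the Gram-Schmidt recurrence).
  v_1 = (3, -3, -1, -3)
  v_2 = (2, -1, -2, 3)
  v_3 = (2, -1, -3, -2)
Orthogonal basis:
  u_1 = (3, -3, -1, -3)
  u_2 = (25/14, -11/14, -27/14, 45/14)
  u_3 = (-3/10, 273/250, -489/250, -37/50)

Apply the Gram-Schmidt recurrence
  u_1 = v_1
  u_i = v_i − Σ_{j<i} ((v_i · u_j) / (u_j · u_j)) · u_j.

Step by step this gives:
  u_1 = (3, -3, -1, -3)
  u_2 = (25/14, -11/14, -27/14, 45/14)
  u_3 = (-3/10, 273/250, -489/250, -37/50)

Orthogonality check:
  u_2 · u_1 = 0 (should be 0)
  u_3 · u_1 = 0 (should be 0)
  u_3 · u_2 = 0 (should be 0)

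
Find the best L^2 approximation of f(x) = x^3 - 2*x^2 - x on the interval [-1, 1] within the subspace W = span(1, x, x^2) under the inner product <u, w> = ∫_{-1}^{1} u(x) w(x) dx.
g(x) = -2*x^2 - 2*x/5

The best approximation g ∈ W is the orthogonal projection of f onto W. Writing g = a_0 + a_1 x + a_2 x^2, the coefficients solve the normal equations G · a = b where
  G_{ij} = <φ_i, φ_j> and b_i = <f, φ_i>, with φ_0 = 1, φ_1 = x, φ_2 = x^2.
G =
  [2, 0, 2/3]
  [0, 2/3, 0]
  [2/3, 0, 2/5],
b = (-4/3, -4/15, -4/5).
Solving gives a_0 = 0, a_1 = -2/5, a_2 = -2, so
  g(x) = -2*x^2 - 2*x/5.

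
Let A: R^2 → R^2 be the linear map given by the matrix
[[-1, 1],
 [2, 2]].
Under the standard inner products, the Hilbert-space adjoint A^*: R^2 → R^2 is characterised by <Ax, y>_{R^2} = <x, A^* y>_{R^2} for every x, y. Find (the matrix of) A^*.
A^* = A^T =
[[-1, 2],
 [1, 2]]

For real matrices with standard dot products, the defining identity <Ax, y> = <x, A^* y> gives (Ax)^T y = x^T (A^*) y, i.e. x^T A^T y = x^T (A^*) y. Since this holds for all x, y, we must have A^* = A^T. Therefore
A^* =
[[-1, 2],
 [1, 2]].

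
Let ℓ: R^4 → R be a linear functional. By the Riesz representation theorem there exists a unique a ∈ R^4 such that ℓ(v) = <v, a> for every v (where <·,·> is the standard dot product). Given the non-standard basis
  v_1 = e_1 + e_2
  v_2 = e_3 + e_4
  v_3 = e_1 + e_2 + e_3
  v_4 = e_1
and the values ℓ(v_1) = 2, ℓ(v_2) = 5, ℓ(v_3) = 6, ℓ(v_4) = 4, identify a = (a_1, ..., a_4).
a = (4, -2, 4, 1)

Write a = (a_1, ..., a_4) in the standard basis. For each basis vector v_i, ℓ(v_i) = <v_i, a> is a linear equation in the a_j's. Collect the n equations into a matrix system V a = ℓ, where row i of V is v_i (expressed in the standard basis). Since V is invertible (lower-triangular with 1s on the diagonal, up to permutation), solve by back-substitution:
  V =
[[1, 1, 0, 0],
 [0, 0, 1, 1],
 [1, 1, 1, 0],
 [1, 0, 0, 0]]
  V a = (2, 5, 6, 4)
Solving gives a = (4, -2, 4, 1).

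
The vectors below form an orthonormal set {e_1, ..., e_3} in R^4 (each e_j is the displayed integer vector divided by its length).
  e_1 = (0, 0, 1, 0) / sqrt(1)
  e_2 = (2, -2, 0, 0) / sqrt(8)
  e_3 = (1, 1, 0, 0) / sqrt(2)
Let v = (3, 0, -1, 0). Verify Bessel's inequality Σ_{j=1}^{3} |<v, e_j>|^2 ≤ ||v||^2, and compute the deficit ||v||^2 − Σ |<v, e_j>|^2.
Σ |<v, e_j>|^2 = 10; ||v||^2 = 10; deficit = 0

Write each e_j = u_j / sqrt(<u_j, u_j>) where u_j is the displayed integer vector. Then <v, e_j> = <v, u_j> / sqrt(<u_j, u_j>), so |<v, e_j>|^2 = <v, u_j>^2 / <u_j, u_j>.
Coefficients: <v, e_1> = -1/sqrt(1), <v, e_2> = 6/sqrt(8), <v, e_3> = 3/sqrt(2).
Square and sum: Σ |<v, e_j>|^2 = 10.
Compute ||v||^2 = v·v = 10.
Deficit = 10 − 10 = 0 ≥ 0, confirming Bessel's inequality. (The deficit equals ||v − Σ <v,e_j> e_j||^2, the squared distance from v to span{e_j}.)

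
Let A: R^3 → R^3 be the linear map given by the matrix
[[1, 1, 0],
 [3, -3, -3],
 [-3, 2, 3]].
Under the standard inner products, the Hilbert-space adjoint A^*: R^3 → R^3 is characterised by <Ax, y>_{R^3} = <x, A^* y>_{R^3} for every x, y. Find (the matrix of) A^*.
A^* = A^T =
[[1, 3, -3],
 [1, -3, 2],
 [0, -3, 3]]

For real matrices with standard dot products, the defining identity <Ax, y> = <x, A^* y> gives (Ax)^T y = x^T (A^*) y, i.e. x^T A^T y = x^T (A^*) y. Since this holds for all x, y, we must have A^* = A^T. Therefore
A^* =
[[1, 3, -3],
 [1, -3, 2],
 [0, -3, 3]].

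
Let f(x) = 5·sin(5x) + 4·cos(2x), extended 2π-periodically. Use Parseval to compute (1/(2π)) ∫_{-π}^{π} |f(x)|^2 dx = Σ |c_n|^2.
Σ |c_n|^2 = 41/2

Expand |f|^2 and use orthogonality of {sin(nx), cos(mx)} on [-π, π]:
  ∫_{-π}^{π} sin(nx)^2 dx = π, ∫ cos(mx)^2 dx = π, and cross terms integrate to 0.
So ∫_{-π}^{π} f(x)^2 dx = 5^2 · π + 4^2 · π = (25 + 16)π.
Divide by 2π: (25 + 16)/2 = 41/2.
By Parseval, this equals Σ |c_n|^2.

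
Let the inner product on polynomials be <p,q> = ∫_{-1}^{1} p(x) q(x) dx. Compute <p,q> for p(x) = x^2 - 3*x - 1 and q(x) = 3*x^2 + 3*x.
<p,q> = -34/5

Expand the product: p(x)·q(x) = 3*x^4 - 6*x^3 - 12*x^2 - 3*x.
∫_{-1}^{1} of each monomial x^k gives [2/(k+1) if k even, 0 if k odd]. Integrating term-by-term (or equivalently evaluating the antiderivative F(x) = 3*x^5/5 - 3*x^4/2 - 4*x^3 - 3*x^2/2 at the endpoints):
  F(1) − F(−1) = -32/5 − (2/5) = -34/5.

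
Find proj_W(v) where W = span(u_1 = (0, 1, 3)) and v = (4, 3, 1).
proj_W(v) = (0, 3/5, 9/5)

Set up U = [u_1 | ... | u_1] ∈ R^(3×1). The projector onto W = col(U) is P = U (U^T U)^(-1) U^T.
Compute U^T U =
  [10],
and U^T v = (6).
Solve U^T U · c = U^T v for the coefficients: c = (3/5). The projection is proj_W(v) = U c.
Check: (v - proj_W(v)) · u_1 = 0  (should be 0).
Result: proj_W(v) = (0, 3/5, 9/5).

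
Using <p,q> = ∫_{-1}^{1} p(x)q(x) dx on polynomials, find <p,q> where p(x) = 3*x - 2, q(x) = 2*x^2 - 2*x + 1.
<p,q> = -32/3

Expand the product: p(x)·q(x) = 6*x^3 - 10*x^2 + 7*x - 2.
∫_{-1}^{1} of each monomial x^k gives [2/(k+1) if k even, 0 if k odd]. Integrating term-by-term (or equivalently evaluating the antiderivative F(x) = 3*x^4/2 - 10*x^3/3 + 7*x^2/2 - 2*x at the endpoints):
  F(1) − F(−1) = -1/3 − (31/3) = -32/3.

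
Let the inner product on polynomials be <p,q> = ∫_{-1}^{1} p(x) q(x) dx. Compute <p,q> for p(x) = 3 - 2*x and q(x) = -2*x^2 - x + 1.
<p,q> = 10/3

Expand the product: p(x)·q(x) = 4*x^3 - 4*x^2 - 5*x + 3.
∫_{-1}^{1} of each monomial x^k gives [2/(k+1) if k even, 0 if k odd]. Integrating term-by-term (or equivalently evaluating the antiderivative F(x) = x^4 - 4*x^3/3 - 5*x^2/2 + 3*x at the endpoints):
  F(1) − F(−1) = 1/6 − (-19/6) = 10/3.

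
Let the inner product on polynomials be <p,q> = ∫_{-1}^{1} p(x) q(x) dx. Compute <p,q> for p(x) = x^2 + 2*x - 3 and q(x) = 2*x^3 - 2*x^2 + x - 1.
<p,q> = 172/15

Expand the product: p(x)·q(x) = 2*x^5 + 2*x^4 - 9*x^3 + 7*x^2 - 5*x + 3.
∫_{-1}^{1} of each monomial x^k gives [2/(k+1) if k even, 0 if k odd]. Integrating term-by-term (or equivalently evaluating the antiderivative F(x) = x^6/3 + 2*x^5/5 - 9*x^4/4 + 7*x^3/3 - 5*x^2/2 + 3*x at the endpoints):
  F(1) − F(−1) = 79/60 − (-203/20) = 172/15.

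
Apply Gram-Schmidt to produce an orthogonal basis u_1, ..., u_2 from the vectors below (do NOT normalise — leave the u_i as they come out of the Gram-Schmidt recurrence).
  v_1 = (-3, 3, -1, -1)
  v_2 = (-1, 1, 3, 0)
Orthogonal basis:
  u_1 = (-3, 3, -1, -1)
  u_2 = (-11/20, 11/20, 63/20, 3/20)

Apply the Gram-Schmidt recurrence
  u_1 = v_1
  u_i = v_i − Σ_{j<i} ((v_i · u_j) / (u_j · u_j)) · u_j.

Step by step this gives:
  u_1 = (-3, 3, -1, -1)
  u_2 = (-11/20, 11/20, 63/20, 3/20)

Orthogonality check:
  u_2 · u_1 = 0 (should be 0)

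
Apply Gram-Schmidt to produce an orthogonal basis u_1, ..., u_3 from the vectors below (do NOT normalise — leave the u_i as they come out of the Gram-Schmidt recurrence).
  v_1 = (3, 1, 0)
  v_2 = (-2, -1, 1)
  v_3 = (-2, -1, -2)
Orthogonal basis:
  u_1 = (3, 1, 0)
  u_2 = (1/10, -3/10, 1)
  u_3 = (3/11, -9/11, -3/11)

Apply the Gram-Schmidt recurrence
  u_1 = v_1
  u_i = v_i − Σ_{j<i} ((v_i · u_j) / (u_j · u_j)) · u_j.

Step by step this gives:
  u_1 = (3, 1, 0)
  u_2 = (1/10, -3/10, 1)
  u_3 = (3/11, -9/11, -3/11)

Orthogonality check:
  u_2 · u_1 = 0 (should be 0)
  u_3 · u_1 = 0 (should be 0)
  u_3 · u_2 = 0 (should be 0)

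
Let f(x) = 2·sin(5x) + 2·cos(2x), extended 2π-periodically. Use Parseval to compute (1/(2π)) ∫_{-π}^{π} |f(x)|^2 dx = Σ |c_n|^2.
Σ |c_n|^2 = 4

Expand |f|^2 and use orthogonality of {sin(nx), cos(mx)} on [-π, π]:
  ∫_{-π}^{π} sin(nx)^2 dx = π, ∫ cos(mx)^2 dx = π, and cross terms integrate to 0.
So ∫_{-π}^{π} f(x)^2 dx = 2^2 · π + 2^2 · π = (4 + 4)π.
Divide by 2π: (4 + 4)/2 = 4.
By Parseval, this equals Σ |c_n|^2.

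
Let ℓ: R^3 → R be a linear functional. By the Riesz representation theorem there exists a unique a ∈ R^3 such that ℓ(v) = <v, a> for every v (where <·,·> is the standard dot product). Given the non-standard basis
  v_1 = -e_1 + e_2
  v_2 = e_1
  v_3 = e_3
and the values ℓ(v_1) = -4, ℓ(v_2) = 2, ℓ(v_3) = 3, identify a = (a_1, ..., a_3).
a = (2, -2, 3)

Write a = (a_1, ..., a_3) in the standard basis. For each basis vector v_i, ℓ(v_i) = <v_i, a> is a linear equation in the a_j's. Collect the n equations into a matrix system V a = ℓ, where row i of V is v_i (expressed in the standard basis). Since V is invertible (lower-triangular with 1s on the diagonal, up to permutation), solve by back-substitution:
  V =
[[-1, 1, 0],
 [1, 0, 0],
 [0, 0, 1]]
  V a = (-4, 2, 3)
Solving gives a = (2, -2, 3).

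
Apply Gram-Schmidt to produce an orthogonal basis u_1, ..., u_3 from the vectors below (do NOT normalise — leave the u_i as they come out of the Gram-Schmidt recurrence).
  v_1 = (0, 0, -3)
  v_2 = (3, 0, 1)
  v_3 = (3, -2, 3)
Orthogonal basis:
  u_1 = (0, 0, -3)
  u_2 = (3, 0, 0)
  u_3 = (0, -2, 0)

Apply the Gram-Schmidt recurrence
  u_1 = v_1
  u_i = v_i − Σ_{j<i} ((v_i · u_j) / (u_j · u_j)) · u_j.

Step by step this gives:
  u_1 = (0, 0, -3)
  u_2 = (3, 0, 0)
  u_3 = (0, -2, 0)

Orthogonality check:
  u_2 · u_1 = 0 (should be 0)
  u_3 · u_1 = 0 (should be 0)
  u_3 · u_2 = 0 (should be 0)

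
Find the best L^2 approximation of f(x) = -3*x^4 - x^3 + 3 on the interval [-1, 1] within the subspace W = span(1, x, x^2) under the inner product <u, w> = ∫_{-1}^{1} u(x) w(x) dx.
g(x) = -18*x^2/7 - 3*x/5 + 114/35

The best approximation g ∈ W is the orthogonal projection of f onto W. Writing g = a_0 + a_1 x + a_2 x^2, the coefficients solve the normal equations G · a = b where
  G_{ij} = <φ_i, φ_j> and b_i = <f, φ_i>, with φ_0 = 1, φ_1 = x, φ_2 = x^2.
G =
  [2, 0, 2/3]
  [0, 2/3, 0]
  [2/3, 0, 2/5],
b = (24/5, -2/5, 8/7).
Solving gives a_0 = 114/35, a_1 = -3/5, a_2 = -18/7, so
  g(x) = -18*x^2/7 - 3*x/5 + 114/35.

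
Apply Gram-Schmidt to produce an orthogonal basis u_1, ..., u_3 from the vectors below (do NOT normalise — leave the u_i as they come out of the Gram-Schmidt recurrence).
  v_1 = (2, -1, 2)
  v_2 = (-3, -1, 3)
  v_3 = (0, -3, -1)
Orthogonal basis:
  u_1 = (2, -1, 2)
  u_2 = (-29/9, -8/9, 25/9)
  u_3 = (-41/170, -246/85, -41/34)

Apply the Gram-Schmidt recurrence
  u_1 = v_1
  u_i = v_i − Σ_{j<i} ((v_i · u_j) / (u_j · u_j)) · u_j.

Step by step this gives:
  u_1 = (2, -1, 2)
  u_2 = (-29/9, -8/9, 25/9)
  u_3 = (-41/170, -246/85, -41/34)

Orthogonality check:
  u_2 · u_1 = 0 (should be 0)
  u_3 · u_1 = 0 (should be 0)
  u_3 · u_2 = 0 (should be 0)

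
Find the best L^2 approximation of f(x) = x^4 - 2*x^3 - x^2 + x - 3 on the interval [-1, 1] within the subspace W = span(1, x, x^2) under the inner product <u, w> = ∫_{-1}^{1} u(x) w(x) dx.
g(x) = -x^2/7 - x/5 - 108/35

The best approximation g ∈ W is the orthogonal projection of f onto W. Writing g = a_0 + a_1 x + a_2 x^2, the coefficients solve the normal equations G · a = b where
  G_{ij} = <φ_i, φ_j> and b_i = <f, φ_i>, with φ_0 = 1, φ_1 = x, φ_2 = x^2.
G =
  [2, 0, 2/3]
  [0, 2/3, 0]
  [2/3, 0, 2/5],
b = (-94/15, -2/15, -74/35).
Solving gives a_0 = -108/35, a_1 = -1/5, a_2 = -1/7, so
  g(x) = -x^2/7 - x/5 - 108/35.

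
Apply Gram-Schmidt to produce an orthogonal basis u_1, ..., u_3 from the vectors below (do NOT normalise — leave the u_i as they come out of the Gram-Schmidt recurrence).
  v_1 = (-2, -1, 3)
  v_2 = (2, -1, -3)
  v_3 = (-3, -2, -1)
Orthogonal basis:
  u_1 = (-2, -1, 3)
  u_2 = (2/7, -13/7, -3/7)
  u_3 = (-33/13, 0, -22/13)

Apply the Gram-Schmidt recurrence
  u_1 = v_1
  u_i = v_i − Σ_{j<i} ((v_i · u_j) / (u_j · u_j)) · u_j.

Step by step this gives:
  u_1 = (-2, -1, 3)
  u_2 = (2/7, -13/7, -3/7)
  u_3 = (-33/13, 0, -22/13)

Orthogonality check:
  u_2 · u_1 = 0 (should be 0)
  u_3 · u_1 = 0 (should be 0)
  u_3 · u_2 = 0 (should be 0)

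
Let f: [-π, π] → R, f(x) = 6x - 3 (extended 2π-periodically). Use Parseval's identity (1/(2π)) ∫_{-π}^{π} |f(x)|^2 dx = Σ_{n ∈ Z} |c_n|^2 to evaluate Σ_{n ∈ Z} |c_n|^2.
Σ |c_n|^2 = 12π^2 + 9

Expand and integrate term by term over [-π, π]:
  ∫ (6x)^2 dx = 36·(2π^3/3); ∫ 2·6·(-3)·x dx = 0 (odd integrand); ∫ (-3)^2 dx = 9·2π.
So (1/(2π)) ∫_{-π}^{π} (6x - 3)^2 dx = 36π^2/3 + 9 = 12π^2 + 9.
Parseval ⇒ Σ |c_n|^2 = 12π^2 + 9.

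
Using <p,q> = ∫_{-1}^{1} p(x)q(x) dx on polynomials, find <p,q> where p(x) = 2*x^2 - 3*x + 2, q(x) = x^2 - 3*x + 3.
<p,q> = 362/15

Expand the product: p(x)·q(x) = 2*x^4 - 9*x^3 + 17*x^2 - 15*x + 6.
∫_{-1}^{1} of each monomial x^k gives [2/(k+1) if k even, 0 if k odd]. Integrating term-by-term (or equivalently evaluating the antiderivative F(x) = 2*x^5/5 - 9*x^4/4 + 17*x^3/3 - 15*x^2/2 + 6*x at the endpoints):
  F(1) − F(−1) = 139/60 − (-1309/60) = 362/15.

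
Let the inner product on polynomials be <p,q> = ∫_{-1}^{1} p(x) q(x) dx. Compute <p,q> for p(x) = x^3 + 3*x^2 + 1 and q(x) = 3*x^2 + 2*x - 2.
<p,q> = -8/5

Expand the product: p(x)·q(x) = 3*x^5 + 11*x^4 + 4*x^3 - 3*x^2 + 2*x - 2.
∫_{-1}^{1} of each monomial x^k gives [2/(k+1) if k even, 0 if k odd]. Integrating term-by-term (or equivalently evaluating the antiderivative F(x) = x^6/2 + 11*x^5/5 + x^4 - x^3 + x^2 - 2*x at the endpoints):
  F(1) − F(−1) = 17/10 − (33/10) = -8/5.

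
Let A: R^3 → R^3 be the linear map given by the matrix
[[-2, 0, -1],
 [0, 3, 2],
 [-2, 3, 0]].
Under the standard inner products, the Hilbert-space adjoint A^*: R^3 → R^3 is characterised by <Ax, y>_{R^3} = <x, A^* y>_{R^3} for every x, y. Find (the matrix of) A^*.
A^* = A^T =
[[-2, 0, -2],
 [0, 3, 3],
 [-1, 2, 0]]

For real matrices with standard dot products, the defining identity <Ax, y> = <x, A^* y> gives (Ax)^T y = x^T (A^*) y, i.e. x^T A^T y = x^T (A^*) y. Since this holds for all x, y, we must have A^* = A^T. Therefore
A^* =
[[-2, 0, -2],
 [0, 3, 3],
 [-1, 2, 0]].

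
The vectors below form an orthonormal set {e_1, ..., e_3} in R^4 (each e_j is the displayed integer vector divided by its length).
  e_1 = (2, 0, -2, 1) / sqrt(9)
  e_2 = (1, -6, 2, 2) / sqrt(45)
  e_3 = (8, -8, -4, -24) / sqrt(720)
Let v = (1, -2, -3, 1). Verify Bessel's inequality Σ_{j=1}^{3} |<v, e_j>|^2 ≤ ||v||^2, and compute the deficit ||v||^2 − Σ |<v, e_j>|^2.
Σ |<v, e_j>|^2 = 11; ||v||^2 = 15; deficit = 4

Write each e_j = u_j / sqrt(<u_j, u_j>) where u_j is the displayed integer vector. Then <v, e_j> = <v, u_j> / sqrt(<u_j, u_j>), so |<v, e_j>|^2 = <v, u_j>^2 / <u_j, u_j>.
Coefficients: <v, e_1> = 9/sqrt(9), <v, e_2> = 9/sqrt(45), <v, e_3> = 12/sqrt(720).
Square and sum: Σ |<v, e_j>|^2 = 11.
Compute ||v||^2 = v·v = 15.
Deficit = 15 − 11 = 4 ≥ 0, confirming Bessel's inequality. (The deficit equals ||v − Σ <v,e_j> e_j||^2, the squared distance from v to span{e_j}.)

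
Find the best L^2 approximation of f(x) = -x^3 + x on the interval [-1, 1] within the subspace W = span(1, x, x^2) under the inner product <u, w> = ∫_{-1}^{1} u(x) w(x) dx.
g(x) = 2*x/5

The best approximation g ∈ W is the orthogonal projection of f onto W. Writing g = a_0 + a_1 x + a_2 x^2, the coefficients solve the normal equations G · a = b where
  G_{ij} = <φ_i, φ_j> and b_i = <f, φ_i>, with φ_0 = 1, φ_1 = x, φ_2 = x^2.
G =
  [2, 0, 2/3]
  [0, 2/3, 0]
  [2/3, 0, 2/5],
b = (0, 4/15, 0).
Solving gives a_0 = 0, a_1 = 2/5, a_2 = 0, so
  g(x) = 2*x/5.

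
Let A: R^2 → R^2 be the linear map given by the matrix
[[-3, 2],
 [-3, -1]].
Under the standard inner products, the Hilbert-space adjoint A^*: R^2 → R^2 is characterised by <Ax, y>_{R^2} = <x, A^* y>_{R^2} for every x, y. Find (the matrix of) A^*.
A^* = A^T =
[[-3, -3],
 [2, -1]]

For real matrices with standard dot products, the defining identity <Ax, y> = <x, A^* y> gives (Ax)^T y = x^T (A^*) y, i.e. x^T A^T y = x^T (A^*) y. Since this holds for all x, y, we must have A^* = A^T. Therefore
A^* =
[[-3, -3],
 [2, -1]].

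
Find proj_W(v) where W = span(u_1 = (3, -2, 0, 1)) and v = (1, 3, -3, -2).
proj_W(v) = (-15/14, 5/7, 0, -5/14)

Set up U = [u_1 | ... | u_1] ∈ R^(4×1). The projector onto W = col(U) is P = U (U^T U)^(-1) U^T.
Compute U^T U =
  [14],
and U^T v = (-5).
Solve U^T U · c = U^T v for the coefficients: c = (-5/14). The projection is proj_W(v) = U c.
Check: (v - proj_W(v)) · u_1 = 0  (should be 0).
Result: proj_W(v) = (-15/14, 5/7, 0, -5/14).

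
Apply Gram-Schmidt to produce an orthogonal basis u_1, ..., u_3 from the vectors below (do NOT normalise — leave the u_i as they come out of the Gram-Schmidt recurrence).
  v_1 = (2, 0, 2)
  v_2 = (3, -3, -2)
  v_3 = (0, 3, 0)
Orthogonal basis:
  u_1 = (2, 0, 2)
  u_2 = (5/2, -3, -5/2)
  u_3 = (45/43, 75/43, -45/43)

Apply the Gram-Schmidt recurrence
  u_1 = v_1
  u_i = v_i − Σ_{j<i} ((v_i · u_j) / (u_j · u_j)) · u_j.

Step by step this gives:
  u_1 = (2, 0, 2)
  u_2 = (5/2, -3, -5/2)
  u_3 = (45/43, 75/43, -45/43)

Orthogonality check:
  u_2 · u_1 = 0 (should be 0)
  u_3 · u_1 = 0 (should be 0)
  u_3 · u_2 = 0 (should be 0)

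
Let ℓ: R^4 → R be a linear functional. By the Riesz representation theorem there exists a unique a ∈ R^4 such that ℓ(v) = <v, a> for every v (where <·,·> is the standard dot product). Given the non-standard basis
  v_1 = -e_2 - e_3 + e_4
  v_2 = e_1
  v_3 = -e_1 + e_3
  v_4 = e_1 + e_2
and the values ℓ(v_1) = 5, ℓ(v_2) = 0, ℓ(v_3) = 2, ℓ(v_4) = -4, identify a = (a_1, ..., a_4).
a = (0, -4, 2, 3)

Write a = (a_1, ..., a_4) in the standard basis. For each basis vector v_i, ℓ(v_i) = <v_i, a> is a linear equation in the a_j's. Collect the n equations into a matrix system V a = ℓ, where row i of V is v_i (expressed in the standard basis). Since V is invertible (lower-triangular with 1s on the diagonal, up to permutation), solve by back-substitution:
  V =
[[0, -1, -1, 1],
 [1, 0, 0, 0],
 [-1, 0, 1, 0],
 [1, 1, 0, 0]]
  V a = (5, 0, 2, -4)
Solving gives a = (0, -4, 2, 3).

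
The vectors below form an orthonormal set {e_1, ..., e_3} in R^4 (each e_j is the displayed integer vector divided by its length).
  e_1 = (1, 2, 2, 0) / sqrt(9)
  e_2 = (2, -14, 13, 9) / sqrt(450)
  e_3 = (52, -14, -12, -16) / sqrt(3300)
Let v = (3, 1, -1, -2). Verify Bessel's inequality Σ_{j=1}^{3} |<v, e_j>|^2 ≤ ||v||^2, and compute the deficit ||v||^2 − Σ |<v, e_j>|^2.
Σ |<v, e_j>|^2 = 327/22; ||v||^2 = 15; deficit = 3/22

Write each e_j = u_j / sqrt(<u_j, u_j>) where u_j is the displayed integer vector. Then <v, e_j> = <v, u_j> / sqrt(<u_j, u_j>), so |<v, e_j>|^2 = <v, u_j>^2 / <u_j, u_j>.
Coefficients: <v, e_1> = 3/sqrt(9), <v, e_2> = -39/sqrt(450), <v, e_3> = 186/sqrt(3300).
Square and sum: Σ |<v, e_j>|^2 = 327/22.
Compute ||v||^2 = v·v = 15.
Deficit = 15 − 327/22 = 3/22 ≥ 0, confirming Bessel's inequality. (The deficit equals ||v − Σ <v,e_j> e_j||^2, the squared distance from v to span{e_j}.)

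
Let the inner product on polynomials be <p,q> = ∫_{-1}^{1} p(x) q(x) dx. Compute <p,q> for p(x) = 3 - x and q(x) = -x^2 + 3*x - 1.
<p,q> = -10

Expand the product: p(x)·q(x) = x^3 - 6*x^2 + 10*x - 3.
∫_{-1}^{1} of each monomial x^k gives [2/(k+1) if k even, 0 if k odd]. Integrating term-by-term (or equivalently evaluating the antiderivative F(x) = x^4/4 - 2*x^3 + 5*x^2 - 3*x at the endpoints):
  F(1) − F(−1) = 1/4 − (41/4) = -10.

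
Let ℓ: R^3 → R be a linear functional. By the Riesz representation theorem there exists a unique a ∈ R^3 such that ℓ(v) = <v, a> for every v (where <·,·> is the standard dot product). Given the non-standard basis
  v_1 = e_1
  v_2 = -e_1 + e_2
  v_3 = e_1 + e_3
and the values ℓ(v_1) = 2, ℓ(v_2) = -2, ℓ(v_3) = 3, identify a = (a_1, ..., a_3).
a = (2, 0, 1)

Write a = (a_1, ..., a_3) in the standard basis. For each basis vector v_i, ℓ(v_i) = <v_i, a> is a linear equation in the a_j's. Collect the n equations into a matrix system V a = ℓ, where row i of V is v_i (expressed in the standard basis). Since V is invertible (lower-triangular with 1s on the diagonal, up to permutation), solve by back-substitution:
  V =
[[1, 0, 0],
 [-1, 1, 0],
 [1, 0, 1]]
  V a = (2, -2, 3)
Solving gives a = (2, 0, 1).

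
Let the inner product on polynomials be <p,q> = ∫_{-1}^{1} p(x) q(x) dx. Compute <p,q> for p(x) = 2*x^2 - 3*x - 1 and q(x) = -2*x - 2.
<p,q> = 16/3

Expand the product: p(x)·q(x) = -4*x^3 + 2*x^2 + 8*x + 2.
∫_{-1}^{1} of each monomial x^k gives [2/(k+1) if k even, 0 if k odd]. Integrating term-by-term (or equivalently evaluating the antiderivative F(x) = -x^4 + 2*x^3/3 + 4*x^2 + 2*x at the endpoints):
  F(1) − F(−1) = 17/3 − (1/3) = 16/3.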